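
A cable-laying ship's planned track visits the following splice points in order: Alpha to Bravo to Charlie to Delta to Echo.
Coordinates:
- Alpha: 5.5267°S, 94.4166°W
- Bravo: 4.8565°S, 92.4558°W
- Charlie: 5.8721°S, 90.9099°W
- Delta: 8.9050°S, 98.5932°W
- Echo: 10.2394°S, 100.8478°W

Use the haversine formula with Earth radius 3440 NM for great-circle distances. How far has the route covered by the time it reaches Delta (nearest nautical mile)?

Leg distances:
Alpha→Bravo: 124.0 NM  (cumulative 124.0 NM)
Bravo→Charlie: 110.7 NM  (cumulative 234.7 NM)
Charlie→Delta: 492.3 NM  (cumulative 727.0 NM)
Cumulative distance at Delta ≈ 727 NM.

727 NM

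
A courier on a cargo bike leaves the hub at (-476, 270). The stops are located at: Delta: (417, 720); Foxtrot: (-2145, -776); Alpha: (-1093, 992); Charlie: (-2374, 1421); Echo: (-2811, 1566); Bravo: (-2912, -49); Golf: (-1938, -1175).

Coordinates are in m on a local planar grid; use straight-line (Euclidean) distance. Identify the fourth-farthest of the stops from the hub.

Golf

Distances from the hub ((-476, 270)):
Echo: 2670.6 m
Bravo: 2456.8 m
Charlie: 2219.7 m
Golf: 2055.6 m
Foxtrot: 1969.7 m
Delta: 1000.0 m
Alpha: 949.7 m
The fourth-farthest is Golf at 2055.6 m.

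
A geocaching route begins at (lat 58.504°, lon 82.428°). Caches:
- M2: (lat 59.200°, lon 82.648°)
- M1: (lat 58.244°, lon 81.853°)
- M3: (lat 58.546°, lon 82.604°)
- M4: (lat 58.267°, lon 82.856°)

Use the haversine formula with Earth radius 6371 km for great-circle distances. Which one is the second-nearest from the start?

M4

Distance to each, sorted:
M3: 11.2 km
M4: 36.3 km
M1: 44.3 km
M2: 78.4 km
The second-nearest is M4 at 36.3 km.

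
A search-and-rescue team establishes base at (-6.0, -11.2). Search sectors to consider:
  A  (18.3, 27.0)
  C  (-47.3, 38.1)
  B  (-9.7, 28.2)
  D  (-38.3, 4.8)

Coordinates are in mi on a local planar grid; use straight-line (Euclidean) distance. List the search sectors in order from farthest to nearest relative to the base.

C, A, B, D

Distance from the base at (-6.0, -11.2) to each:
C (-47.3, 38.1): 64.3 mi
A (18.3, 27.0): 45.3 mi
B (-9.7, 28.2): 39.6 mi
D (-38.3, 4.8): 36.0 mi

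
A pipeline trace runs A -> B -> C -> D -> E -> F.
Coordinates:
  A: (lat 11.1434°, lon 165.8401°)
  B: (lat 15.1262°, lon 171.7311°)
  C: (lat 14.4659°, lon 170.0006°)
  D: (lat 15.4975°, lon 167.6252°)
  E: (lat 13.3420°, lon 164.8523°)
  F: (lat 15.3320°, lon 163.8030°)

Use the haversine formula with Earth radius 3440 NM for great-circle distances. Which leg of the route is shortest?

B–C

Leg distances:
A→B: 419.2 NM
B→C: 108.0 NM
C→D: 151.0 NM
D→E: 206.7 NM
E→F: 134.2 NM
The shortest leg is B–C at 108.0 NM.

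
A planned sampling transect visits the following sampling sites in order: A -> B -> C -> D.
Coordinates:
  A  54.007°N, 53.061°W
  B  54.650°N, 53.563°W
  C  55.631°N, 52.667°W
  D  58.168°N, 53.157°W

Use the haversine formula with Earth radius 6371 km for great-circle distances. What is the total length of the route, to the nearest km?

Leg distances:
A→B: 78.6 km  (cumulative 78.6 km)
B→C: 123.0 km  (cumulative 201.6 km)
C→D: 283.7 km  (cumulative 485.3 km)
Total route length ≈ 485 km.

485 km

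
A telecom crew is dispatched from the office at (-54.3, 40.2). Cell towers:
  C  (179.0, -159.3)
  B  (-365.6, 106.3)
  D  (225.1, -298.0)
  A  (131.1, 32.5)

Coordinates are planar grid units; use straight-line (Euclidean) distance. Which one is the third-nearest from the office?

Distance to each, sorted:
A: 185.6
C: 307.0
B: 318.2
D: 438.7
The third-nearest is B at 318.2.

B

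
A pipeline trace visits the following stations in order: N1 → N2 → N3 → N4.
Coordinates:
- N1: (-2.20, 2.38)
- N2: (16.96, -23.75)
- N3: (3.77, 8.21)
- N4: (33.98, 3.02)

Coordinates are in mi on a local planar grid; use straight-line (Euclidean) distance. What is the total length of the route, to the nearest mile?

98 mi

Leg distances:
N1→N2: 32.4 mi  (cumulative 32.4 mi)
N2→N3: 34.6 mi  (cumulative 67.0 mi)
N3→N4: 30.7 mi  (cumulative 97.6 mi)
Total route length ≈ 98 mi.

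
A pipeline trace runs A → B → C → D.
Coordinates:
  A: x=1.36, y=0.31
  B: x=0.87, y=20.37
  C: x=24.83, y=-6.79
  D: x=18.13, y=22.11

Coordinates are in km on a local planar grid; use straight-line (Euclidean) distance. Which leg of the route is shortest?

Leg distances:
A→B: 20.1 km
B→C: 36.2 km
C→D: 29.7 km
The shortest leg is A–B at 20.1 km.

A–B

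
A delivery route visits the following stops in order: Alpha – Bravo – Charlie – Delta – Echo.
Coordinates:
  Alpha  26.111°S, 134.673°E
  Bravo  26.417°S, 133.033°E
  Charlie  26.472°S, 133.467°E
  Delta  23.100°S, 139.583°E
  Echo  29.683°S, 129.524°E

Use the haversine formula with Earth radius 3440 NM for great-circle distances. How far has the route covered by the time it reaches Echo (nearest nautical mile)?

Leg distances:
Alpha→Bravo: 90.2 NM  (cumulative 90.2 NM)
Bravo→Charlie: 23.6 NM  (cumulative 113.8 NM)
Charlie→Delta: 389.9 NM  (cumulative 503.7 NM)
Delta→Echo: 669.5 NM  (cumulative 1173.2 NM)
Cumulative distance at Echo ≈ 1173 NM.

1173 NM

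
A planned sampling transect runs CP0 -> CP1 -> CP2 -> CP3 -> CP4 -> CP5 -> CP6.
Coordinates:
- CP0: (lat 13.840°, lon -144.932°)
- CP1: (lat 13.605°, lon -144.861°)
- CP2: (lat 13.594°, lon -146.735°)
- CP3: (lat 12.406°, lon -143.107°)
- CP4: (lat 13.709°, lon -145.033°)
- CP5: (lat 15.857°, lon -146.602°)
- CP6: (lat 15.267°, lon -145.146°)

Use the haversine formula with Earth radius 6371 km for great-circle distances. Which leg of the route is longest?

Leg distances:
CP0→CP1: 27.2 km
CP1→CP2: 202.5 km
CP2→CP3: 414.7 km
CP3→CP4: 254.0 km
CP4→CP5: 292.4 km
CP5→CP6: 169.2 km
The longest leg is CP2–CP3 at 414.7 km.

CP2–CP3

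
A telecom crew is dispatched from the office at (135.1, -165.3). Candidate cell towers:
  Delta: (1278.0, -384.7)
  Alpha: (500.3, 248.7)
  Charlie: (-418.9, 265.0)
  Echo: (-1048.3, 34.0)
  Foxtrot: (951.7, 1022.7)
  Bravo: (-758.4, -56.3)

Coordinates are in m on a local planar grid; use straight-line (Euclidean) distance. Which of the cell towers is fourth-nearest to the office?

Delta

Distances from the office ((135.1, -165.3)):
Alpha: 552.1 m
Charlie: 701.5 m
Bravo: 900.1 m
Delta: 1163.8 m
Echo: 1200.1 m
Foxtrot: 1441.6 m
The fourth-nearest is Delta at 1163.8 m.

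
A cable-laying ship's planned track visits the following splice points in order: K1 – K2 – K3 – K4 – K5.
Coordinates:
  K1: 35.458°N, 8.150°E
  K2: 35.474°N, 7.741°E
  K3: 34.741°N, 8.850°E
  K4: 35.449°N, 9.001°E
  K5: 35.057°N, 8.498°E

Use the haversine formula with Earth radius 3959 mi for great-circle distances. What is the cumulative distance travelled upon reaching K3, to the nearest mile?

104 mi

Leg distances:
K1→K2: 23.0 mi  (cumulative 23.0 mi)
K2→K3: 80.6 mi  (cumulative 103.6 mi)
Cumulative distance at K3 ≈ 104 mi.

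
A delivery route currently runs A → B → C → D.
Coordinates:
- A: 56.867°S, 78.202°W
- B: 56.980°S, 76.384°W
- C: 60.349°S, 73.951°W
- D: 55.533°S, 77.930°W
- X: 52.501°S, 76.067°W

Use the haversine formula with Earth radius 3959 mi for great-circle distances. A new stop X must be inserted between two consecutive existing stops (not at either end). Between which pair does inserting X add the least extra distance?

between C and D

Added distance for inserting X between each consecutive pair:
A–B: 554.2 mi
B–C: 609.3 mi
C–D: 407.7 mi
Smallest added distance is 407.7 mi, inserting between C and D.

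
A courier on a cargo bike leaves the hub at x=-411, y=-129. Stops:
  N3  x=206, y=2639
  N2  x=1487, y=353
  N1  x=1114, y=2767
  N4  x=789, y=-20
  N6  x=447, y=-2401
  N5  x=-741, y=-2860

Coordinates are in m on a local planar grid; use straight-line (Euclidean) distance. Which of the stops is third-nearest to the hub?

Distances from the hub (x=-411, y=-129):
N4: 1204.9 m
N2: 1958.2 m
N6: 2428.6 m
N5: 2750.9 m
N3: 2835.9 m
N1: 3273.0 m
The third-nearest is N6 at 2428.6 m.

N6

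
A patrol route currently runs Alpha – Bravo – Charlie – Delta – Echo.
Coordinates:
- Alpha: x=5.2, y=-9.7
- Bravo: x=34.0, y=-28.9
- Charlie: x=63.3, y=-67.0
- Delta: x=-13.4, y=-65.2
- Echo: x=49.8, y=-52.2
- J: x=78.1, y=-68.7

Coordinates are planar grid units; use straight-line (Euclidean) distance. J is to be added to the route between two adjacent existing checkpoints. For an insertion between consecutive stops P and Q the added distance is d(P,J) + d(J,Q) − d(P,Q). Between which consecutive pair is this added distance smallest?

Added distance for inserting J between each consecutive pair:
Alpha–Bravo: 118.6
Bravo–Charlie: 26.2
Charlie–Delta: 29.7
Delta–Echo: 59.8
Smallest added distance is 26.2, inserting between Bravo and Charlie.

between Bravo and Charlie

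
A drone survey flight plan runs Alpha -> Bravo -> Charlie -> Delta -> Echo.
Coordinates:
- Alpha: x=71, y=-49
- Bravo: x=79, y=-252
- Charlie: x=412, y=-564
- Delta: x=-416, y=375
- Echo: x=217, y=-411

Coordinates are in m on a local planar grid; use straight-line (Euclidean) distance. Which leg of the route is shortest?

Alpha–Bravo

Leg distances:
Alpha→Bravo: 203.2 m
Bravo→Charlie: 456.3 m
Charlie→Delta: 1251.9 m
Delta→Echo: 1009.2 m
The shortest leg is Alpha–Bravo at 203.2 m.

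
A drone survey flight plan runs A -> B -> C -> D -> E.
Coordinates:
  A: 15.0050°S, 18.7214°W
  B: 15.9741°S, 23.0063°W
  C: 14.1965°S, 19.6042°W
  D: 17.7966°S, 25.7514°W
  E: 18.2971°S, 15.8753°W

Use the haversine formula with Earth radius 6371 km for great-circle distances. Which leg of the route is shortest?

Leg distances:
A→B: 471.6 km
B→C: 415.3 km
C→D: 769.3 km
D→E: 1045.5 km
The shortest leg is B–C at 415.3 km.

B–C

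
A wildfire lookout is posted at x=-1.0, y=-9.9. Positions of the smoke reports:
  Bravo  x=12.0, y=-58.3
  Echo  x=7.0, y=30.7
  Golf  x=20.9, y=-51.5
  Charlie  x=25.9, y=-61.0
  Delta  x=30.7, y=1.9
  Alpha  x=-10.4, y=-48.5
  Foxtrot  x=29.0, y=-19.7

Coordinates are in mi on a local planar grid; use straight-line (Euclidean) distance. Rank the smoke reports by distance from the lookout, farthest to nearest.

Charlie, Bravo, Golf, Echo, Alpha, Delta, Foxtrot

Computing each straight-line distance from x=-1.0, y=-9.9:
Charlie x=25.9, y=-61.0: 57.7 mi
Bravo x=12.0, y=-58.3: 50.1 mi
Golf x=20.9, y=-51.5: 47.0 mi
Echo x=7.0, y=30.7: 41.4 mi
Alpha x=-10.4, y=-48.5: 39.7 mi
Delta x=30.7, y=1.9: 33.8 mi
Foxtrot x=29.0, y=-19.7: 31.6 mi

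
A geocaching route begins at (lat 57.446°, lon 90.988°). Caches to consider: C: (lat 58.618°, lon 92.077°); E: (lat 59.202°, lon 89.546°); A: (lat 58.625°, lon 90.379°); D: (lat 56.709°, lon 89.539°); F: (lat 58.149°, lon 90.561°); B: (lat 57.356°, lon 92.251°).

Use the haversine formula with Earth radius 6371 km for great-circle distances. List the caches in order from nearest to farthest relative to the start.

Computing each great-circle distance from (lat 57.446°, lon 90.988°):
B (lat 57.356°, lon 92.251°): 76.3 km
F (lat 58.149°, lon 90.561°): 82.2 km
D (lat 56.709°, lon 89.539°): 119.9 km
A (lat 58.625°, lon 90.379°): 135.9 km
C (lat 58.618°, lon 92.077°): 145.2 km
E (lat 59.202°, lon 89.546°): 212.6 km

B, F, D, A, C, E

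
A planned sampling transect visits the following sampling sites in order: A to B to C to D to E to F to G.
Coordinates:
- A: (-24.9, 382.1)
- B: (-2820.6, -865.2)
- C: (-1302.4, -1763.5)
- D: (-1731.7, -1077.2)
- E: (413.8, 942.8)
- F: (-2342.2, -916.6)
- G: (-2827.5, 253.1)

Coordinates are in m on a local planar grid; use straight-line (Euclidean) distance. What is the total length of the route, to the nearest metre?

13173 m

Leg distances:
A→B: 3061.3 m  (cumulative 3061.3 m)
B→C: 1764.1 m  (cumulative 4825.4 m)
C→D: 809.5 m  (cumulative 5634.9 m)
D→E: 2946.8 m  (cumulative 8581.7 m)
E→F: 3324.6 m  (cumulative 11906.3 m)
F→G: 1266.4 m  (cumulative 13172.6 m)
Total route length ≈ 13173 m.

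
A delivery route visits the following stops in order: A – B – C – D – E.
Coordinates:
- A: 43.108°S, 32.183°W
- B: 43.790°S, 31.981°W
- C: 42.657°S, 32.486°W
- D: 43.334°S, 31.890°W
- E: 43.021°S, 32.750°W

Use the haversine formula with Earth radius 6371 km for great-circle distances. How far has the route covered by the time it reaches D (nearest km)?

Leg distances:
A→B: 77.6 km  (cumulative 77.6 km)
B→C: 132.5 km  (cumulative 210.0 km)
C→D: 89.5 km  (cumulative 299.6 km)
Cumulative distance at D ≈ 300 km.

300 km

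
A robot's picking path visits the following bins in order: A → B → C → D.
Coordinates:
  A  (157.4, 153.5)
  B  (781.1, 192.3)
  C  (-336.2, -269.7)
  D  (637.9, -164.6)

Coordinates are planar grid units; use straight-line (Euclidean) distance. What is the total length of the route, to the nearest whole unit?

Leg distances:
A→B: 624.9  (cumulative 624.9)
B→C: 1209.1  (cumulative 1834.0)
C→D: 979.8  (cumulative 2813.7)
Total route length ≈ 2814.

2814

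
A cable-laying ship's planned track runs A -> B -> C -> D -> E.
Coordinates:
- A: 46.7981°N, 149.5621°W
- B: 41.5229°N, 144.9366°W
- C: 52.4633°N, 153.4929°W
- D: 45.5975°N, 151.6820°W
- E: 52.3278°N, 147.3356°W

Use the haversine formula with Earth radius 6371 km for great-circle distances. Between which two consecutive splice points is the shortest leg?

A–B

Leg distances:
A→B: 692.7 km
B→C: 1376.6 km
C→D: 774.7 km
D→E: 812.5 km
The shortest leg is A–B at 692.7 km.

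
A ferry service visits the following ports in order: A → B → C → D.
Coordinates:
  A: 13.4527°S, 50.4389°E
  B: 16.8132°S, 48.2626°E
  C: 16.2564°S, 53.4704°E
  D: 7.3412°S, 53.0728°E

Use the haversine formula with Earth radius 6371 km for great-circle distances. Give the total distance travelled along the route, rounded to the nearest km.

1991 km

Leg distances:
A→B: 440.7 km  (cumulative 440.7 km)
B→C: 558.6 km  (cumulative 999.2 km)
C→D: 992.3 km  (cumulative 1991.5 km)
Total route length ≈ 1991 km.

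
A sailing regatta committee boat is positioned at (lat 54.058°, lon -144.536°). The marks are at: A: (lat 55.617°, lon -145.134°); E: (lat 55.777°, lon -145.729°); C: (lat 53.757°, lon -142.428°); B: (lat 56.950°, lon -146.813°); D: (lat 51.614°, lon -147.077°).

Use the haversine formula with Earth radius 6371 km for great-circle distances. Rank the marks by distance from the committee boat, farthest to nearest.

Distance from the committee boat at (lat 54.058°, lon -144.536°) to each:
B (lat 56.950°, lon -146.813°): 352.0 km
D (lat 51.614°, lon -147.077°): 320.9 km
E (lat 55.777°, lon -145.729°): 205.8 km
A (lat 55.617°, lon -145.134°): 177.5 km
C (lat 53.757°, lon -142.428°): 142.1 km

B, D, E, A, C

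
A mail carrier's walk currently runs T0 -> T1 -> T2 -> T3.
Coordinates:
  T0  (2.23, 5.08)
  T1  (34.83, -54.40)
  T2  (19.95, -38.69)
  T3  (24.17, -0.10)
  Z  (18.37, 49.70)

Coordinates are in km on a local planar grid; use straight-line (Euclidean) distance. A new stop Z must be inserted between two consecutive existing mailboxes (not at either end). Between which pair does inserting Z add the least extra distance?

Added distance for inserting Z between each consecutive pair:
T0–T1: 85.0 km
T1–T2: 172.2 km
T2–T3: 99.7 km
Smallest added distance is 85.0 km, inserting between T0 and T1.

between T0 and T1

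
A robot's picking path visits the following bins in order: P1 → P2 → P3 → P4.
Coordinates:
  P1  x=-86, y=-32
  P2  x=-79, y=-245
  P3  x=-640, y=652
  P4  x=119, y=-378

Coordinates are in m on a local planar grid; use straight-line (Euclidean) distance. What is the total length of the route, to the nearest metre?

2551 m

Leg distances:
P1→P2: 213.1 m  (cumulative 213.1 m)
P2→P3: 1058.0 m  (cumulative 1271.1 m)
P3→P4: 1279.4 m  (cumulative 2550.5 m)
Total route length ≈ 2551 m.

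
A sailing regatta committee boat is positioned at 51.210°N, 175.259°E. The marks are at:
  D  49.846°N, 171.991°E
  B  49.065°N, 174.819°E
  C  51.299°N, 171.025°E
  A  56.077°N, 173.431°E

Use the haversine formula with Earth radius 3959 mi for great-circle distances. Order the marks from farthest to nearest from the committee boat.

A, C, D, B

Computing each great-circle distance from 51.210°N, 175.259°E:
A 56.077°N, 173.431°E: 344.5 mi
C 51.299°N, 171.025°E: 183.2 mi
D 49.846°N, 171.991°E: 171.7 mi
B 49.065°N, 174.819°E: 149.5 mi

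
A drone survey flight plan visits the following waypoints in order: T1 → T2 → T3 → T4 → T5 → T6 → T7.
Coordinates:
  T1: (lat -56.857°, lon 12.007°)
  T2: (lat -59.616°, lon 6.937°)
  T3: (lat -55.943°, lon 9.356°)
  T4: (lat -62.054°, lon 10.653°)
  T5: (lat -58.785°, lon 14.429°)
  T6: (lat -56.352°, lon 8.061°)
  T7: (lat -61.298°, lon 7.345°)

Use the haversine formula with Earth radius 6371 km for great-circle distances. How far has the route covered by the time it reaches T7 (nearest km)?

2979 km

Leg distances:
T1→T2: 426.6 km  (cumulative 426.6 km)
T2→T3: 432.8 km  (cumulative 859.4 km)
T3→T4: 683.5 km  (cumulative 1542.9 km)
T4→T5: 418.3 km  (cumulative 1961.2 km)
T5→T6: 465.9 km  (cumulative 2427.2 km)
T6→T7: 551.5 km  (cumulative 2978.7 km)
Cumulative distance at T7 ≈ 2979 km.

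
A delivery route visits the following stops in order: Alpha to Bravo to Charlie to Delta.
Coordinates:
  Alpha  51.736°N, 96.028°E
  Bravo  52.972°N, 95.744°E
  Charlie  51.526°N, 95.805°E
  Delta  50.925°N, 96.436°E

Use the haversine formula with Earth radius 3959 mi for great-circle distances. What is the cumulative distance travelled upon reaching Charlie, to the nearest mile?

186 mi

Leg distances:
Alpha→Bravo: 86.2 mi  (cumulative 86.2 mi)
Bravo→Charlie: 99.9 mi  (cumulative 186.2 mi)
Cumulative distance at Charlie ≈ 186 mi.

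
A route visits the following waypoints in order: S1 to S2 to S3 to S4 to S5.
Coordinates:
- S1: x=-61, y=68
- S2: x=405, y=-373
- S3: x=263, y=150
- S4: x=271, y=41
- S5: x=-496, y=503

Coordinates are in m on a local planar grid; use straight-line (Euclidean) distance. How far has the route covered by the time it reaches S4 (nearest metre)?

1293 m

Leg distances:
S1→S2: 641.6 m  (cumulative 641.6 m)
S2→S3: 541.9 m  (cumulative 1183.5 m)
S3→S4: 109.3 m  (cumulative 1292.8 m)
Cumulative distance at S4 ≈ 1293 m.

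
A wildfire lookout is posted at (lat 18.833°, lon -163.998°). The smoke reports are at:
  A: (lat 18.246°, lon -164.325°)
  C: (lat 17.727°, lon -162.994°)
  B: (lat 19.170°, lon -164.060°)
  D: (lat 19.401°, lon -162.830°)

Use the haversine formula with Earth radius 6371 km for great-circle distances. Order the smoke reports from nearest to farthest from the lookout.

Distances from the lookout:
B (lat 19.170°, lon -164.060°): 38.0 km
A (lat 18.246°, lon -164.325°): 73.8 km
D (lat 19.401°, lon -162.830°): 138.0 km
C (lat 17.727°, lon -162.994°): 162.4 km

B, A, D, C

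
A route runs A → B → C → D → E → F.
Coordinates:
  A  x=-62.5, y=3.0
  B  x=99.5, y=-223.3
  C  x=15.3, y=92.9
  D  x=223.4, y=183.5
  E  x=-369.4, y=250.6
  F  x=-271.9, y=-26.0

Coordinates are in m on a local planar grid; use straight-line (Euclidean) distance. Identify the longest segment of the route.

D–E

Leg distances:
A→B: 278.3 m
B→C: 327.2 m
C→D: 227.0 m
D→E: 596.6 m
E→F: 293.3 m
The longest leg is D–E at 596.6 m.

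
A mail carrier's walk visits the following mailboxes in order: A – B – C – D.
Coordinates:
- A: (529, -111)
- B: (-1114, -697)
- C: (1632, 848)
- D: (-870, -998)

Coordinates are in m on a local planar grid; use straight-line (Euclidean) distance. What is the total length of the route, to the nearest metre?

8004 m

Leg distances:
A→B: 1744.4 m  (cumulative 1744.4 m)
B→C: 3150.8 m  (cumulative 4895.2 m)
C→D: 3109.3 m  (cumulative 8004.5 m)
Total route length ≈ 8004 m.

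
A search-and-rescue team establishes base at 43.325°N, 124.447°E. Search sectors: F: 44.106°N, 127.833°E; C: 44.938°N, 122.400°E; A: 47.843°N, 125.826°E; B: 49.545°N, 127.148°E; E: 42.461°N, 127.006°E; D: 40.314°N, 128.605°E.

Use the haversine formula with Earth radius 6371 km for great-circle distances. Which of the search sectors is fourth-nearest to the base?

Distance to each, sorted:
E: 229.5 km
C: 242.6 km
F: 285.6 km
D: 480.3 km
A: 513.7 km
B: 721.8 km
The fourth-nearest is D at 480.3 km.

D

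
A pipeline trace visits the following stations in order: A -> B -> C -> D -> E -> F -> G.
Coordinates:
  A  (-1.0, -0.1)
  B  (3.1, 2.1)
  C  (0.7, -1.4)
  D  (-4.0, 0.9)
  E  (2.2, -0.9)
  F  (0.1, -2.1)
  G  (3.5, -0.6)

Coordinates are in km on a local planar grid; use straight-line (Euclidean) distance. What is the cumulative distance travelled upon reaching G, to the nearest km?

27 km

Leg distances:
A→B: 4.7 km  (cumulative 4.7 km)
B→C: 4.2 km  (cumulative 8.9 km)
C→D: 5.2 km  (cumulative 14.1 km)
D→E: 6.5 km  (cumulative 20.6 km)
E→F: 2.4 km  (cumulative 23.0 km)
F→G: 3.7 km  (cumulative 26.7 km)
Cumulative distance at G ≈ 27 km.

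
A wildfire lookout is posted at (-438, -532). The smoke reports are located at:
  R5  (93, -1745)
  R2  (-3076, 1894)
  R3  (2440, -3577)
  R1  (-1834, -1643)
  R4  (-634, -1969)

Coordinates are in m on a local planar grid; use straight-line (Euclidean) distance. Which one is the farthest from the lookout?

R3

Distance to each, sorted:
R3: 4189.9 m
R2: 3583.9 m
R1: 1784.1 m
R4: 1450.3 m
R5: 1324.1 m
The farthest is R3 at 4189.9 m.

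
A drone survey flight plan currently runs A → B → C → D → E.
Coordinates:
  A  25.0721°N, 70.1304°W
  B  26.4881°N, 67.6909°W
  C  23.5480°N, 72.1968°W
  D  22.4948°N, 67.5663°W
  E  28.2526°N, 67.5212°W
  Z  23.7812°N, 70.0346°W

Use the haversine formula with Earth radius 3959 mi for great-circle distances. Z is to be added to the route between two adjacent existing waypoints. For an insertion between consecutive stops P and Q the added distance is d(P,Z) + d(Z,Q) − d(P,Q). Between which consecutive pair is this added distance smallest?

Added distance for inserting Z between each consecutive pair:
A–B: 146.5 mi
B–C: 27.8 mi
C–D: 14.7 mi
D–E: 128.5 mi
Smallest added distance is 14.7 mi, inserting between C and D.

between C and D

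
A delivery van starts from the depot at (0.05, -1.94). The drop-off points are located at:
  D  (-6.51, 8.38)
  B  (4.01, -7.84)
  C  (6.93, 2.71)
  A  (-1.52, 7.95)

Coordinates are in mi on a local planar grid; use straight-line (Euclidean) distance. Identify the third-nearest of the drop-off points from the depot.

Distances from the depot ((0.05, -1.94)):
B: 7.1 mi
C: 8.3 mi
A: 10.0 mi
D: 12.2 mi
The third-nearest is A at 10.0 mi.

A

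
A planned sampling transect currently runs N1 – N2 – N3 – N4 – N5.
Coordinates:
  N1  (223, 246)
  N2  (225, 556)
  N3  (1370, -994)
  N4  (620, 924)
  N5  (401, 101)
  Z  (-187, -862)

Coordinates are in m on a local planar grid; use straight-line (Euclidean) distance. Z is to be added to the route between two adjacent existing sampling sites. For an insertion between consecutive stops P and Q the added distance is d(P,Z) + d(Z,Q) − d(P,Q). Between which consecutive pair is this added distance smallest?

Added distance for inserting Z between each consecutive pair:
N1–N2: 2348.1 m
N2–N3: 1112.2 m
N3–N4: 1463.0 m
N4–N5: 2236.5 m
Smallest added distance is 1112.2 m, inserting between N2 and N3.

between N2 and N3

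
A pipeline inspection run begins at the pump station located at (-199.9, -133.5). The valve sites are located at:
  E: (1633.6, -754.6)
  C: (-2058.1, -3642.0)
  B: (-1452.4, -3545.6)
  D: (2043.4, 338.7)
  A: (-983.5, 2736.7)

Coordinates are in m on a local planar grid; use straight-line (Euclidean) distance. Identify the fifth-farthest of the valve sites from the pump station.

E

Distances from the pump station ((-199.9, -133.5)):
C: 3970.2 m
B: 3634.7 m
A: 2975.2 m
D: 2292.5 m
E: 1935.8 m
The fifth-farthest is E at 1935.8 m.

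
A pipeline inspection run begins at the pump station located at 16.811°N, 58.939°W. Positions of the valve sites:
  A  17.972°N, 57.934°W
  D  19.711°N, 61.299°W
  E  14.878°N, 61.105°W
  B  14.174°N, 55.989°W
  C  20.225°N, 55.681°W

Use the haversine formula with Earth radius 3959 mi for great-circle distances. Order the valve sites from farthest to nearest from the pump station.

C, B, D, E, A

Computing each great-circle distance from 16.811°N, 58.939°W:
C 20.225°N, 55.681°W: 318.1 mi
B 14.174°N, 55.989°W: 267.9 mi
D 19.711°N, 61.299°W: 253.2 mi
E 14.878°N, 61.105°W: 196.4 mi
A 17.972°N, 57.934°W: 104.1 mi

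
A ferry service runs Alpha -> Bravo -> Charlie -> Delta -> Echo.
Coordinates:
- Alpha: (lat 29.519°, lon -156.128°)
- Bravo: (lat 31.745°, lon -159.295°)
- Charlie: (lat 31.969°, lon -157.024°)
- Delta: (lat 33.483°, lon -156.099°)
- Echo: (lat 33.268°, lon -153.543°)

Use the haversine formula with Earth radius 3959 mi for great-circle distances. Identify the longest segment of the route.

Leg distances:
Alpha→Bravo: 243.1 mi
Bravo→Charlie: 134.2 mi
Charlie→Delta: 117.6 mi
Delta→Echo: 148.2 mi
The longest leg is Alpha–Bravo at 243.1 mi.

Alpha–Bravo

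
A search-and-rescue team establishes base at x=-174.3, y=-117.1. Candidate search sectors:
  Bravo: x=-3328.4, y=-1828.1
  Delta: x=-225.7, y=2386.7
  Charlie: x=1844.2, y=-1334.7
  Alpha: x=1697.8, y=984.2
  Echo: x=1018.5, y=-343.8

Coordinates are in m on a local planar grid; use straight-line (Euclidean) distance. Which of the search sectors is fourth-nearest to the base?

Delta

Distance to each, sorted:
Echo: 1214.2 m
Alpha: 2172.0 m
Charlie: 2357.3 m
Delta: 2504.3 m
Bravo: 3588.3 m
The fourth-nearest is Delta at 2504.3 m.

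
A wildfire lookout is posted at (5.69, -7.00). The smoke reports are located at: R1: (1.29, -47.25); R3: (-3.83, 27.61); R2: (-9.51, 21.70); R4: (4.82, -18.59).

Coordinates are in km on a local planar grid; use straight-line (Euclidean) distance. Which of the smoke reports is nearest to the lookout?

Distance to each, sorted:
R4: 11.6 km
R2: 32.5 km
R3: 35.9 km
R1: 40.5 km
The nearest is R4 at 11.6 km.

R4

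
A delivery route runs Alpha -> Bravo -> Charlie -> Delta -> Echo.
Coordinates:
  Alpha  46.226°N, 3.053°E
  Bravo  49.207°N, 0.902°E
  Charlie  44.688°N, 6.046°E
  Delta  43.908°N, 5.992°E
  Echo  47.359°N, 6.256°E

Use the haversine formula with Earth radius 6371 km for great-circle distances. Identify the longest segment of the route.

Bravo–Charlie

Leg distances:
Alpha→Bravo: 368.4 km
Bravo→Charlie: 636.1 km
Charlie→Delta: 86.8 km
Delta→Echo: 384.3 km
The longest leg is Bravo–Charlie at 636.1 km.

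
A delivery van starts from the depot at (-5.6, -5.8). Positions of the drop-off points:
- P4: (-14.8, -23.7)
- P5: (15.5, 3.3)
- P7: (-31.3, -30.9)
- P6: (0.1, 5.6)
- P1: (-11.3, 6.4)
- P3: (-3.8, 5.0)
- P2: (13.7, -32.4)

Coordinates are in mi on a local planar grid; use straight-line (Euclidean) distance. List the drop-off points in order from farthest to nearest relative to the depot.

Distances from the depot:
P7 (-31.3, -30.9): 35.9 mi
P2 (13.7, -32.4): 32.9 mi
P5 (15.5, 3.3): 23.0 mi
P4 (-14.8, -23.7): 20.1 mi
P1 (-11.3, 6.4): 13.5 mi
P6 (0.1, 5.6): 12.7 mi
P3 (-3.8, 5.0): 10.9 mi

P7, P2, P5, P4, P1, P6, P3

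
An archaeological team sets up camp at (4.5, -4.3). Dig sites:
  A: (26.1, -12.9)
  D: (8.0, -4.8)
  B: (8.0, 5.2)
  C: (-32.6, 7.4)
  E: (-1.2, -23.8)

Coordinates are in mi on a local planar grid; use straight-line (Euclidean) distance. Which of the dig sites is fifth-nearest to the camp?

Distances from the camp ((4.5, -4.3)):
D: 3.5 mi
B: 10.1 mi
E: 20.3 mi
A: 23.2 mi
C: 38.9 mi
The fifth-nearest is C at 38.9 mi.

C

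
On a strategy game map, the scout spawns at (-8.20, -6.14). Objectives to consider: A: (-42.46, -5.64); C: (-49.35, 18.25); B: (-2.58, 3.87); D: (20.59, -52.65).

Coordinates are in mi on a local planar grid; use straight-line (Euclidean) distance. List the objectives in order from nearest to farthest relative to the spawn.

Distances from the spawn:
B (-2.58, 3.87): 11.5 mi
A (-42.46, -5.64): 34.3 mi
C (-49.35, 18.25): 47.8 mi
D (20.59, -52.65): 54.7 mi

B, A, C, D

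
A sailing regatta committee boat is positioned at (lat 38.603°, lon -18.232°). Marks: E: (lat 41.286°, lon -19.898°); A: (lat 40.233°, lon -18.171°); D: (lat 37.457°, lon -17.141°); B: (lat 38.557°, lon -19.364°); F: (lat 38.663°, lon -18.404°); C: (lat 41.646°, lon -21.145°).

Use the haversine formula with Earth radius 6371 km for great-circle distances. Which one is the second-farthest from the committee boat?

E

Distance to each, sorted:
C: 419.3 km
E: 330.4 km
A: 181.3 km
D: 159.3 km
B: 98.5 km
F: 16.4 km
The second-farthest is E at 330.4 km.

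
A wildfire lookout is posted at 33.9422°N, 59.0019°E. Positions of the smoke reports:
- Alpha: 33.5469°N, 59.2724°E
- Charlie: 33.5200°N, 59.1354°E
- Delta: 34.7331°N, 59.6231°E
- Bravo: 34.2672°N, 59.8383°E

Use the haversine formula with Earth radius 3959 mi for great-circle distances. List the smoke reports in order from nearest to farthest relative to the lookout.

Computing each great-circle distance from 33.9422°N, 59.0019°E:
Charlie 33.5200°N, 59.1354°E: 30.2 mi
Alpha 33.5469°N, 59.2724°E: 31.4 mi
Bravo 34.2672°N, 59.8383°E: 52.9 mi
Delta 34.7331°N, 59.6231°E: 65.1 mi

Charlie, Alpha, Bravo, Delta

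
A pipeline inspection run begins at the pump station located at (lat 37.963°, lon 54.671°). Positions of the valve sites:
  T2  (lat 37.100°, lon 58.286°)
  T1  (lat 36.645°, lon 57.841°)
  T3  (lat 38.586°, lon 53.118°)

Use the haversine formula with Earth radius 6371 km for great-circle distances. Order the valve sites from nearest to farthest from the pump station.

Computing each great-circle distance from (lat 37.963°, lon 54.671°):
T3 (lat 38.586°, lon 53.118°): 152.2 km
T1 (lat 36.645°, lon 57.841°): 316.3 km
T2 (lat 37.100°, lon 58.286°): 332.9 km

T3, T1, T2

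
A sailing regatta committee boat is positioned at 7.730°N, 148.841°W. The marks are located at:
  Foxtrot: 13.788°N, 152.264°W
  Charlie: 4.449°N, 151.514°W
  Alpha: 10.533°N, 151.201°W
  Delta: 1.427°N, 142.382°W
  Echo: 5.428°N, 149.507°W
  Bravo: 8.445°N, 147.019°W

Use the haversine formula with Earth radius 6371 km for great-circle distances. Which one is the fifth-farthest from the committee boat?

Echo

Distance to each, sorted:
Delta: 1001.6 km
Foxtrot: 770.4 km
Charlie: 469.5 km
Alpha: 405.3 km
Echo: 266.3 km
Bravo: 215.8 km
The fifth-farthest is Echo at 266.3 km.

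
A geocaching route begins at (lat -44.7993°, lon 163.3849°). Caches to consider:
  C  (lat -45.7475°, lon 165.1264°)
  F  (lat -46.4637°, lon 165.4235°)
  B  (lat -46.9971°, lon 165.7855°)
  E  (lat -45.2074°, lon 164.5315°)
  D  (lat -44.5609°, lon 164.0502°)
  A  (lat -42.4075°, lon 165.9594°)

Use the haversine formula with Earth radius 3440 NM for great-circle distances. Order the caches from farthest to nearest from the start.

Distances from the start:
A (lat -42.4075°, lon 165.9594°): 182.0 NM
B (lat -46.9971°, lon 165.7855°): 165.7 NM
F (lat -46.4637°, lon 165.4235°): 131.6 NM
C (lat -45.7475°, lon 165.1264°): 93.0 NM
E (lat -45.2074°, lon 164.5315°): 54.5 NM
D (lat -44.5609°, lon 164.0502°): 31.8 NM

A, B, F, C, E, D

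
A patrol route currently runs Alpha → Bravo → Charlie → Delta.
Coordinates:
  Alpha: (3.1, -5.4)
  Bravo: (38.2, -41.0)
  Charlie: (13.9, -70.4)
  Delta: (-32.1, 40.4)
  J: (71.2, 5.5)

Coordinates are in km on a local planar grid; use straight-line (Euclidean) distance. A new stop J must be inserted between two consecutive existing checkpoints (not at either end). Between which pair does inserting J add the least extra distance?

Added distance for inserting J between each consecutive pair:
Alpha–Bravo: 76.0 km
Bravo–Charlie: 114.0 km
Charlie–Delta: 84.2 km
Smallest added distance is 76.0 km, inserting between Alpha and Bravo.

between Alpha and Bravo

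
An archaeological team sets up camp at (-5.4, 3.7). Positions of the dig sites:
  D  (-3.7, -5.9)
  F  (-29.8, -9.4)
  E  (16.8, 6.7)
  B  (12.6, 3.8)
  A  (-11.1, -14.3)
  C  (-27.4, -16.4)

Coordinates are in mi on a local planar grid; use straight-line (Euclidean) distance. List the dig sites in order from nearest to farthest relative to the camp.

Computing each straight-line distance from (-5.4, 3.7):
D (-3.7, -5.9): 9.7 mi
B (12.6, 3.8): 18.0 mi
A (-11.1, -14.3): 18.9 mi
E (16.8, 6.7): 22.4 mi
F (-29.8, -9.4): 27.7 mi
C (-27.4, -16.4): 29.8 mi

D, B, A, E, F, C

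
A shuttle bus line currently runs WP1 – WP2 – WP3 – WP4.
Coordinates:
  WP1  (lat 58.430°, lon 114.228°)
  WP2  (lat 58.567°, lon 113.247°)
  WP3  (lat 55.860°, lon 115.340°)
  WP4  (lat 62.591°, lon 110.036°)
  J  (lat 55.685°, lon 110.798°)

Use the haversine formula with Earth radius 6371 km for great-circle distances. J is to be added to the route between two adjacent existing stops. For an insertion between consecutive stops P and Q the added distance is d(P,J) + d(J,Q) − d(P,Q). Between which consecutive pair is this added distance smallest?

between WP3 and WP4

Added distance for inserting J between each consecutive pair:
WP1–WP2: 662.8 km
WP2–WP3: 311.3 km
WP3–WP4: 247.5 km
Smallest added distance is 247.5 km, inserting between WP3 and WP4.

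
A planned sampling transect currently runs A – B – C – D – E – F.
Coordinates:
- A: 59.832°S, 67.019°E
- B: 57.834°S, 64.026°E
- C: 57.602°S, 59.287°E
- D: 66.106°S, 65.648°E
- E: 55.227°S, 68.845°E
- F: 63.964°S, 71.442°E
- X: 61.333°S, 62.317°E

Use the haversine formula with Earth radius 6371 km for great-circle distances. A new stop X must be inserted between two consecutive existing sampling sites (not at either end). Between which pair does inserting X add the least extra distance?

between C and D

Added distance for inserting X between each consecutive pair:
A–B: 425.9 km
B–C: 566.9 km
C–D: 2.5 km
D–E: 111.5 km
E–F: 345.4 km
Smallest added distance is 2.5 km, inserting between C and D.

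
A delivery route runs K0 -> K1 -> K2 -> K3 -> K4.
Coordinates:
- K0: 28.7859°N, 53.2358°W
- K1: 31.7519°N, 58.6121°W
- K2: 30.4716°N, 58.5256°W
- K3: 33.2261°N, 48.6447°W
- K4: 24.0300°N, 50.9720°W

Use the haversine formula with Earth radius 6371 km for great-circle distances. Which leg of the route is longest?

Leg distances:
K0→K1: 612.5 km
K1→K2: 142.6 km
K2→K3: 981.8 km
K3→K4: 1047.4 km
The longest leg is K3–K4 at 1047.4 km.

K3–K4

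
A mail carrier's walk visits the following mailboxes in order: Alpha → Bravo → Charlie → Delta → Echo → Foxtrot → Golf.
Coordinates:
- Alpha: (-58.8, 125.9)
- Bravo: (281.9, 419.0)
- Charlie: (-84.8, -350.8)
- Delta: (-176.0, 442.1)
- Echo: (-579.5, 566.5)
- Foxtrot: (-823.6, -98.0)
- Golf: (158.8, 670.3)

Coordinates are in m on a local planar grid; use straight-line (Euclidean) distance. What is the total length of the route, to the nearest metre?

4478 m

Leg distances:
Alpha→Bravo: 449.4 m  (cumulative 449.4 m)
Bravo→Charlie: 852.7 m  (cumulative 1302.1 m)
Charlie→Delta: 798.1 m  (cumulative 2100.2 m)
Delta→Echo: 422.2 m  (cumulative 2522.5 m)
Echo→Foxtrot: 707.9 m  (cumulative 3230.4 m)
Foxtrot→Golf: 1247.2 m  (cumulative 4477.5 m)
Total route length ≈ 4478 m.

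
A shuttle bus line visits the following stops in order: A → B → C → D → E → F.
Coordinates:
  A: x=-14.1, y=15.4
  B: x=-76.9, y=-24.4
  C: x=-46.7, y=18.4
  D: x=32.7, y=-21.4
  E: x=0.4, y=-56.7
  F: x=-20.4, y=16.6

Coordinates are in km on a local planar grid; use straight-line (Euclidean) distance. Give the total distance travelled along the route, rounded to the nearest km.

Leg distances:
A→B: 74.3 km  (cumulative 74.3 km)
B→C: 52.4 km  (cumulative 126.7 km)
C→D: 88.8 km  (cumulative 215.5 km)
D→E: 47.8 km  (cumulative 263.4 km)
E→F: 76.2 km  (cumulative 339.6 km)
Total route length ≈ 340 km.

340 km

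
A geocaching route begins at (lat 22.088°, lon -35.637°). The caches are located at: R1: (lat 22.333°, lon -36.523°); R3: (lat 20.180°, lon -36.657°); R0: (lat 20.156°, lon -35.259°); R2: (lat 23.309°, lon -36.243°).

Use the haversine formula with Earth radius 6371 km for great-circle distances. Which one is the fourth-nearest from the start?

R3

Distances from the start ((lat 22.088°, lon -35.637°)):
R1: 95.2 km
R2: 149.3 km
R0: 218.4 km
R3: 237.1 km
The fourth-nearest is R3 at 237.1 km.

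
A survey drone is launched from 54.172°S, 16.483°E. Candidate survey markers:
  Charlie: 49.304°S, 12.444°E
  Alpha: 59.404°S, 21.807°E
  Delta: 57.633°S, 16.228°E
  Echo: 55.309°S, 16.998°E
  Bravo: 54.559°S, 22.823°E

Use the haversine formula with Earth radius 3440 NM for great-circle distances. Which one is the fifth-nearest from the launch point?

Alpha

Distance to each, sorted:
Echo: 70.6 NM
Delta: 208.0 NM
Bravo: 222.9 NM
Charlie: 328.5 NM
Alpha: 359.4 NM
The fifth-nearest is Alpha at 359.4 NM.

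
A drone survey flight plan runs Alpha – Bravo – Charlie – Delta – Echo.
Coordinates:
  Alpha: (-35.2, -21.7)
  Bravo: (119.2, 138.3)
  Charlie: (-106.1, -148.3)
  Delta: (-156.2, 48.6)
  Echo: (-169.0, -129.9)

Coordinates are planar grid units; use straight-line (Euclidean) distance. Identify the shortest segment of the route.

Leg distances:
Alpha→Bravo: 222.3
Bravo→Charlie: 364.6
Charlie→Delta: 203.2
Delta→Echo: 179.0
The shortest leg is Delta–Echo at 179.0.

Delta–Echo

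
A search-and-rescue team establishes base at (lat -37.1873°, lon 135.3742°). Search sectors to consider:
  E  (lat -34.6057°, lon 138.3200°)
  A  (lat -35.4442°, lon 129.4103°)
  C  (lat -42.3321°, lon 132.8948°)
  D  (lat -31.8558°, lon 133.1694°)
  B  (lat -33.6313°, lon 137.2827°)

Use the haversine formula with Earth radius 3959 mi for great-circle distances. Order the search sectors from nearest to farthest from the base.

E, B, A, C, D

Computing each great-circle distance from (lat -37.1873°, lon 135.3742°):
E (lat -34.6057°, lon 138.3200°): 242.9 mi
B (lat -33.6313°, lon 137.2827°): 268.2 mi
A (lat -35.4442°, lon 129.4103°): 353.1 mi
C (lat -42.3321°, lon 132.8948°): 379.1 mi
D (lat -31.8558°, lon 133.1694°): 389.2 mi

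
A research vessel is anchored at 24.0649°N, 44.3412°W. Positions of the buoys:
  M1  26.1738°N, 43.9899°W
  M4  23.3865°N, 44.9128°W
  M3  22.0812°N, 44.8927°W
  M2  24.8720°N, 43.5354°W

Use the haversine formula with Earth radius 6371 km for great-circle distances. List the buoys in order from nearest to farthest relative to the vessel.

Distances from the vessel:
M4 23.3865°N, 44.9128°W: 95.3 km
M2 24.8720°N, 43.5354°W: 121.3 km
M3 22.0812°N, 44.8927°W: 227.7 km
M1 26.1738°N, 43.9899°W: 237.2 km

M4, M2, M3, M1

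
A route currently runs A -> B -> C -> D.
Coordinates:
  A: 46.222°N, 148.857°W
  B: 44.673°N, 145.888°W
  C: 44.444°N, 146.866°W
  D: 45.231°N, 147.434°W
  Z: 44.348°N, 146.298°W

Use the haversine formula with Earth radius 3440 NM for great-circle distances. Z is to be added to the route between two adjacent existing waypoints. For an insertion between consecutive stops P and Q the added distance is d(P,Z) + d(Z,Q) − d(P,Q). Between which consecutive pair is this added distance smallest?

between B and C

Added distance for inserting Z between each consecutive pair:
A–B: 26.4 NM
B–C: 7.2 NM
C–D: 43.7 NM
Smallest added distance is 7.2 NM, inserting between B and C.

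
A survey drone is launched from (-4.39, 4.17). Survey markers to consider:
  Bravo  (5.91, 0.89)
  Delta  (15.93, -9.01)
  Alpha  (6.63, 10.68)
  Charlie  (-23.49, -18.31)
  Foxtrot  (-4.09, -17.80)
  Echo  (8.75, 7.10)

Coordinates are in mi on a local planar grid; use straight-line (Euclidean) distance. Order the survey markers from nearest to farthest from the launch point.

Bravo, Alpha, Echo, Foxtrot, Delta, Charlie

Distance from the launch point at (-4.39, 4.17) to each:
Bravo (5.91, 0.89): 10.8 mi
Alpha (6.63, 10.68): 12.8 mi
Echo (8.75, 7.10): 13.5 mi
Foxtrot (-4.09, -17.80): 22.0 mi
Delta (15.93, -9.01): 24.2 mi
Charlie (-23.49, -18.31): 29.5 mi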